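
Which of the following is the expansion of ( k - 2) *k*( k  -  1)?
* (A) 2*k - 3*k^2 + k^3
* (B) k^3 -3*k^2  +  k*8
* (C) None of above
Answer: A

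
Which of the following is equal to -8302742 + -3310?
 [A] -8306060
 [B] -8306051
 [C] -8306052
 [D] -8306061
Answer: C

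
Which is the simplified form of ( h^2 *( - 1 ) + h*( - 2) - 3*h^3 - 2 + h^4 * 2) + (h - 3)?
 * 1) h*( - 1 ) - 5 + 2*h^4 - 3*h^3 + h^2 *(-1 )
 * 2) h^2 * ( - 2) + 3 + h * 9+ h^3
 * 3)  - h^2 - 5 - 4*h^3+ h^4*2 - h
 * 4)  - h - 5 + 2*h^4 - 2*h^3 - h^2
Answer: 1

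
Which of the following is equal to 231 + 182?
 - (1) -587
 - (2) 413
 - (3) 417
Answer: 2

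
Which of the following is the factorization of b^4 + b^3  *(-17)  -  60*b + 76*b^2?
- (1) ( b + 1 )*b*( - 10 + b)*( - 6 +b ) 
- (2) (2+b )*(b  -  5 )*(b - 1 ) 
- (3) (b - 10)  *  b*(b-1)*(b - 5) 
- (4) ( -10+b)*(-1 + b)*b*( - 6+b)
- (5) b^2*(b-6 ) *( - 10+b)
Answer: 4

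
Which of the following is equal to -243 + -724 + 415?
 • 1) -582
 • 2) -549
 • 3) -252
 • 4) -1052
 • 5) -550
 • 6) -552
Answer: 6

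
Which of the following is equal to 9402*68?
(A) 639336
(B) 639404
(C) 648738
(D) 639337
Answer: A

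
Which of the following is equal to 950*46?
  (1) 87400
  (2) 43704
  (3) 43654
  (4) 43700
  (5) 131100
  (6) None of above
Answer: 4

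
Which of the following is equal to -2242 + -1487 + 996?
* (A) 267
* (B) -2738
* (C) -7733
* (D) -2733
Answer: D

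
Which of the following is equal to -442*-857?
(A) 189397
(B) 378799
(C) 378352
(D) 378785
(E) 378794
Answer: E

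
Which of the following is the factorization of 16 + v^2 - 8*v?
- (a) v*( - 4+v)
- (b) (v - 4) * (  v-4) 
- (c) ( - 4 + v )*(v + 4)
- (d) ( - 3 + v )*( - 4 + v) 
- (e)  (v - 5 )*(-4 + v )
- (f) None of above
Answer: b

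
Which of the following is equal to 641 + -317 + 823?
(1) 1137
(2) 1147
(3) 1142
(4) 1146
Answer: 2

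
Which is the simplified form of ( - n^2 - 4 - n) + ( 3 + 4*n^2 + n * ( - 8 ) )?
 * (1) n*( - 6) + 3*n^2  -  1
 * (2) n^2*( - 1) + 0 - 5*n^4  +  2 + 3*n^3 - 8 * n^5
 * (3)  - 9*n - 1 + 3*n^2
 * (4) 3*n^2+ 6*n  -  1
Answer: 3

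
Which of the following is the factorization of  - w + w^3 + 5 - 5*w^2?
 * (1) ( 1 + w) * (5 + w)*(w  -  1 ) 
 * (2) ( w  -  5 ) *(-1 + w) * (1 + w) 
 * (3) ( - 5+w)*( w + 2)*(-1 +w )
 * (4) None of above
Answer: 2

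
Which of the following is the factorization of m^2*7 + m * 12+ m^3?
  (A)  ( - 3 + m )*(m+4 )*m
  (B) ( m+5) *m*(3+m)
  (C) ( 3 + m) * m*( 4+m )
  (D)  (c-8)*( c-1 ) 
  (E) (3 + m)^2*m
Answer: C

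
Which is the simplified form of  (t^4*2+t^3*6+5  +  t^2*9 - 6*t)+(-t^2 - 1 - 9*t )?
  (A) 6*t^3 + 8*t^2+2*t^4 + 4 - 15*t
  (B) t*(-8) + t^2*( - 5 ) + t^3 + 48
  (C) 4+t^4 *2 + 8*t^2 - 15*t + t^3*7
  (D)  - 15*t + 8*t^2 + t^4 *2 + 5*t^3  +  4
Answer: A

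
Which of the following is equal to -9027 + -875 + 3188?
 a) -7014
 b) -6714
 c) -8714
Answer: b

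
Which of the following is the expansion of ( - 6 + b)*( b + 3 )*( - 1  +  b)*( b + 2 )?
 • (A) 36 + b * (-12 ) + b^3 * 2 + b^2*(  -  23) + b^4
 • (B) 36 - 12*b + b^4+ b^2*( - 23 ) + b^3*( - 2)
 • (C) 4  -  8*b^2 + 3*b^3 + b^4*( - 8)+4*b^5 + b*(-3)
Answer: B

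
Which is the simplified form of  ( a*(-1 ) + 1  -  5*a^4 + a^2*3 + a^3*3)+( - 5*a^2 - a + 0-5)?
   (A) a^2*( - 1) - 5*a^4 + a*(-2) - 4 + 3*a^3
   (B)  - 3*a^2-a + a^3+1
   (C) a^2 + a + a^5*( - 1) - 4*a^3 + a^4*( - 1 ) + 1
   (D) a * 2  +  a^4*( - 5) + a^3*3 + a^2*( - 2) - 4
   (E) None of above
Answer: E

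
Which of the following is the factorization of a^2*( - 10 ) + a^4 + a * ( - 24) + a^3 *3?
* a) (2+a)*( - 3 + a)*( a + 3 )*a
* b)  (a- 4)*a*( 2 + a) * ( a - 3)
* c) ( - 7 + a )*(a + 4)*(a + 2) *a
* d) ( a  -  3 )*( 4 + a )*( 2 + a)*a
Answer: d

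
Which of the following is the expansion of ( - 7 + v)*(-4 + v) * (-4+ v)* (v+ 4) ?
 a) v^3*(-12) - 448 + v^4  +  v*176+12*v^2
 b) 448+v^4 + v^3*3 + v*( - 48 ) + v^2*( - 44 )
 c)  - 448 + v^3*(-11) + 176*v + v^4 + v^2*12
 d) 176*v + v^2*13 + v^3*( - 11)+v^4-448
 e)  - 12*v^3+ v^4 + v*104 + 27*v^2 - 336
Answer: c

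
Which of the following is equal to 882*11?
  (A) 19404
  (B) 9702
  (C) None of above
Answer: B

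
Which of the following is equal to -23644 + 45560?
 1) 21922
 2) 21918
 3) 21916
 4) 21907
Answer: 3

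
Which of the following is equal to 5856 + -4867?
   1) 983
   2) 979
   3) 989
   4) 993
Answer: 3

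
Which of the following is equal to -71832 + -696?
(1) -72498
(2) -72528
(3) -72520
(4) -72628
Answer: 2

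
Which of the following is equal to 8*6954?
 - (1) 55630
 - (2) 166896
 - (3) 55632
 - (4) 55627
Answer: 3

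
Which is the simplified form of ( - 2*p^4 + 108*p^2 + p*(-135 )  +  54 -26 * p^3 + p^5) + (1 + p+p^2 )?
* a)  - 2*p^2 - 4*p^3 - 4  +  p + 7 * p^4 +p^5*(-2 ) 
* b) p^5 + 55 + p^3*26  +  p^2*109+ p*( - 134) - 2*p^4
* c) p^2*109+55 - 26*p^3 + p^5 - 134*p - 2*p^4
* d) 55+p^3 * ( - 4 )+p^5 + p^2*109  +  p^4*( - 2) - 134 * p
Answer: c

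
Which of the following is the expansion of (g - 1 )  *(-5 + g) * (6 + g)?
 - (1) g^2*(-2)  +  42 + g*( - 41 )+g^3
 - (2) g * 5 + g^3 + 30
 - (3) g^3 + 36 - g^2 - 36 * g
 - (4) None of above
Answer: 4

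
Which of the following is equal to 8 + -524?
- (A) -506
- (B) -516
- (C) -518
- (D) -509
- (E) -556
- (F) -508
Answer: B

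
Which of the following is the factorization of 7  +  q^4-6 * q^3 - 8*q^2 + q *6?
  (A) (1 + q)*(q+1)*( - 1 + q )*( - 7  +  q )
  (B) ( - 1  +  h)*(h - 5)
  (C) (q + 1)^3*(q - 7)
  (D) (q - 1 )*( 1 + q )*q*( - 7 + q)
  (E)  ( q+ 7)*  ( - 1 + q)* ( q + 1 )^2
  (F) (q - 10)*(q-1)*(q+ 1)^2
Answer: A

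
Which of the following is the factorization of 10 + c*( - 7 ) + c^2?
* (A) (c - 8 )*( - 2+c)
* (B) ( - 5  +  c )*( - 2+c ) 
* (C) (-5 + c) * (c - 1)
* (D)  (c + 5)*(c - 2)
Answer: B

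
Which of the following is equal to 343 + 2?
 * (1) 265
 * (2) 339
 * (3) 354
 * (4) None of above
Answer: 4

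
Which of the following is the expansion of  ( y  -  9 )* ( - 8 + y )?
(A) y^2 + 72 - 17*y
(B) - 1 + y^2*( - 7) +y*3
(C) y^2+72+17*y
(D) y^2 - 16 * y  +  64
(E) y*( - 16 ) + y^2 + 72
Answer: A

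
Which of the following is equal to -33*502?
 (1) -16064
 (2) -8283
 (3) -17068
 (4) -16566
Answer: 4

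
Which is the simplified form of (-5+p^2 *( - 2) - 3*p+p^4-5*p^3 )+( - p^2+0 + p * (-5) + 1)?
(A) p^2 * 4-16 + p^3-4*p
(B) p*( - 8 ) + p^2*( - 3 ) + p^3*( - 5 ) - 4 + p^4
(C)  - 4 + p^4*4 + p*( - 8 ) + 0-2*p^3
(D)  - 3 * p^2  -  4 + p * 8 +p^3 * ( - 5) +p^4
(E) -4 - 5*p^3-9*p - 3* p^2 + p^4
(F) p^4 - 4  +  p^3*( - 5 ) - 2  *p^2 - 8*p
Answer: B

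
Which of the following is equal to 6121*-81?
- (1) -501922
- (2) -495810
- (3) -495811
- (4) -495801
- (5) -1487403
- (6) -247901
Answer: 4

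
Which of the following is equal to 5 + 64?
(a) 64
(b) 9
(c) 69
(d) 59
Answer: c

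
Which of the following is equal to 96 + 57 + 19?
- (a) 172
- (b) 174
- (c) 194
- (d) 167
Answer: a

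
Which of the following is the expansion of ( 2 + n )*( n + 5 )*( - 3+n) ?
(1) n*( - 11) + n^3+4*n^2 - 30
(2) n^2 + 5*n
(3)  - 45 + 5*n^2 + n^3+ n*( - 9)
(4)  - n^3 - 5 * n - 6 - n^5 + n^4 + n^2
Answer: 1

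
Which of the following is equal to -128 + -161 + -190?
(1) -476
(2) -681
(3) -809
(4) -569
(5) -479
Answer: 5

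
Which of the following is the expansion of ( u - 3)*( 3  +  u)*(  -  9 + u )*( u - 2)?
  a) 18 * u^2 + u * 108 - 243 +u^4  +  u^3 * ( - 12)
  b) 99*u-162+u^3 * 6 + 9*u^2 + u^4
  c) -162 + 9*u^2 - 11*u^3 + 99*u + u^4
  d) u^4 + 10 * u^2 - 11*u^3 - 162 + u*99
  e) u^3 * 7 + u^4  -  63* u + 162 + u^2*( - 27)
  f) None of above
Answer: c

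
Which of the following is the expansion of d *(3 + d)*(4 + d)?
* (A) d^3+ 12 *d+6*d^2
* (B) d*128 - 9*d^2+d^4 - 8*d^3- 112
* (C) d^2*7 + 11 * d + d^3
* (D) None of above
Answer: D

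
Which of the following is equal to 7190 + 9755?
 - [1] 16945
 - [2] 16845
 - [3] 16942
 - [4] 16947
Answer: 1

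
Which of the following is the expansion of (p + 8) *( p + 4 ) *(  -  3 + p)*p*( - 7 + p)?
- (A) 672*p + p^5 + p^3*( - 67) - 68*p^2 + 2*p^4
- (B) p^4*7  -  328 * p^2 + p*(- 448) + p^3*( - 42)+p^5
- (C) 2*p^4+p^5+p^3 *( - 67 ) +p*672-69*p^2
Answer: A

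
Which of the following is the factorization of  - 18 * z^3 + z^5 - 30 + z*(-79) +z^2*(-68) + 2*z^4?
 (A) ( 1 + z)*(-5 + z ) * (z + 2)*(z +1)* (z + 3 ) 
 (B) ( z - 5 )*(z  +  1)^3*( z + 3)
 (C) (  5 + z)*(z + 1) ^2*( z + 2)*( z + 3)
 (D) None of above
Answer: A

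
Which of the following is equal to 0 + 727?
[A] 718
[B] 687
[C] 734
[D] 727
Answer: D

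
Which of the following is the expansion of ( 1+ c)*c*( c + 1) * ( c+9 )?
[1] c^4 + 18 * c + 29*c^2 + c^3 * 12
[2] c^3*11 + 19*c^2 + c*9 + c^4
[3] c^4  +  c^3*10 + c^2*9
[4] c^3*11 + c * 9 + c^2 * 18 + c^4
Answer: 2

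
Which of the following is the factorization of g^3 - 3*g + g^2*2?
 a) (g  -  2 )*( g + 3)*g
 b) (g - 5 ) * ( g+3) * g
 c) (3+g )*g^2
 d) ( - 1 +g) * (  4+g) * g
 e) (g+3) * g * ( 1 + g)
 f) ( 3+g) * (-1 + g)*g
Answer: f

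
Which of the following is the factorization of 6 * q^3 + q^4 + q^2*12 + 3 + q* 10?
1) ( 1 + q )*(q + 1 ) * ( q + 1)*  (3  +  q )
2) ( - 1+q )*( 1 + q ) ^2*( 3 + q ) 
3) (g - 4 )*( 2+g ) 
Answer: 1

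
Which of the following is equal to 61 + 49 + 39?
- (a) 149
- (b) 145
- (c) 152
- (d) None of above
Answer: a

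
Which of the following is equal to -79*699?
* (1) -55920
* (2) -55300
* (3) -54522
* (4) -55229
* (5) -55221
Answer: 5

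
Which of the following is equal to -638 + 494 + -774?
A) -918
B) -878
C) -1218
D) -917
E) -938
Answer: A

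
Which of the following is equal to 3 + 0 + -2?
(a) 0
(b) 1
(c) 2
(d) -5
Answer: b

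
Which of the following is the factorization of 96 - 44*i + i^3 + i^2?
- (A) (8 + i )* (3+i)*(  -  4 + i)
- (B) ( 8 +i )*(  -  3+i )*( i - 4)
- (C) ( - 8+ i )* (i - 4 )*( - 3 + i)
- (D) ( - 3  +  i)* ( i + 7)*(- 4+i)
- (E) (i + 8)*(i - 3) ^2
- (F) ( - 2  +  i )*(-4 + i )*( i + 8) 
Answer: B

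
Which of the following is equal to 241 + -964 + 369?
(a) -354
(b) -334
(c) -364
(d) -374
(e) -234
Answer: a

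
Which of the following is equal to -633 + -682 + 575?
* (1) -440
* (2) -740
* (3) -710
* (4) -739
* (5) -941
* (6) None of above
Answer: 2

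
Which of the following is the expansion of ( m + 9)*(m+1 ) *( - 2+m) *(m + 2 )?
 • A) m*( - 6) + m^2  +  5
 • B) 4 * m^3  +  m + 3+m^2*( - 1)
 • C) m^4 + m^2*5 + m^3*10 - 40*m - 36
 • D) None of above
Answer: C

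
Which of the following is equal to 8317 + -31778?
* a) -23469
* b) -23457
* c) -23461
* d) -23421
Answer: c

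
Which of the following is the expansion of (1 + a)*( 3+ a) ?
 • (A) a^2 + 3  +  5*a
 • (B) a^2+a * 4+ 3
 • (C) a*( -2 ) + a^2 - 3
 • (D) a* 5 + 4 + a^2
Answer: B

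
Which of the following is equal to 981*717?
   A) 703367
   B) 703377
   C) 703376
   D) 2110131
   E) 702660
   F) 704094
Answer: B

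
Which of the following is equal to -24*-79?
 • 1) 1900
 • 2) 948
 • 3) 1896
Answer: 3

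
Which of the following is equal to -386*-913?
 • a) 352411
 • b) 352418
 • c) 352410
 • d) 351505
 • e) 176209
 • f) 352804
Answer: b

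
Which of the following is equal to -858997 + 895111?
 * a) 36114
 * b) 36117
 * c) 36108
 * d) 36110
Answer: a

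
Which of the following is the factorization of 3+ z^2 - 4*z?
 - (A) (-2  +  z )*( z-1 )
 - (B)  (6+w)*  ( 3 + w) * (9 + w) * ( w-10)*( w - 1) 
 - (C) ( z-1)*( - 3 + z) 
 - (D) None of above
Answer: C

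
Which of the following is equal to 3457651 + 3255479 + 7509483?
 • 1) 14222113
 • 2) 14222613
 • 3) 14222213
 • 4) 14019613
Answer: 2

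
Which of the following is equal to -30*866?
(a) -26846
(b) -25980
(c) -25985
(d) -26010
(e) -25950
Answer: b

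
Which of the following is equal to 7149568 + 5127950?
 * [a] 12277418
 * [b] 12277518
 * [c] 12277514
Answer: b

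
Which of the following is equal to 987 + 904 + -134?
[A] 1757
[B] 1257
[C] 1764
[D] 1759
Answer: A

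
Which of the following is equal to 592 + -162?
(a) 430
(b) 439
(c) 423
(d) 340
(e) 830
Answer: a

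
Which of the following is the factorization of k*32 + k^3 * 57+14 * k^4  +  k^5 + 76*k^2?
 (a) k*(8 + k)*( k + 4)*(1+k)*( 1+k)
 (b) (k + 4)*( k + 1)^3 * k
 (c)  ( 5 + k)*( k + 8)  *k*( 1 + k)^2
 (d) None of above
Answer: a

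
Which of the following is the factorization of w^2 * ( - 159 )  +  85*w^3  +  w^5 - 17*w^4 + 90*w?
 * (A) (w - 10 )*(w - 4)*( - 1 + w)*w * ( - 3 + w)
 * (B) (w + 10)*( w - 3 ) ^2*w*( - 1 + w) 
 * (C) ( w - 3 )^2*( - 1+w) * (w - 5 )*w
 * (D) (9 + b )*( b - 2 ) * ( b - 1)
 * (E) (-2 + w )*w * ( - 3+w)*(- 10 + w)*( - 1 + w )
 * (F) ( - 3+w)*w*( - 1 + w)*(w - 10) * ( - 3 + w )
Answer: F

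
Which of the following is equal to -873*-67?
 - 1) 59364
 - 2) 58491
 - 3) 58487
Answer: 2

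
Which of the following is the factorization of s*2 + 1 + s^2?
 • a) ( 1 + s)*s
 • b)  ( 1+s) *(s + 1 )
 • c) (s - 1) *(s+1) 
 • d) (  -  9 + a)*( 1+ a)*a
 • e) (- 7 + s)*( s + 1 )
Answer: b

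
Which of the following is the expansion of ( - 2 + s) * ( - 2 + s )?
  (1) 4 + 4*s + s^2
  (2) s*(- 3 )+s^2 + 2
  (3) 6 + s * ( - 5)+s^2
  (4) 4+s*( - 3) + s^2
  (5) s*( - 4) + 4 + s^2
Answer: 5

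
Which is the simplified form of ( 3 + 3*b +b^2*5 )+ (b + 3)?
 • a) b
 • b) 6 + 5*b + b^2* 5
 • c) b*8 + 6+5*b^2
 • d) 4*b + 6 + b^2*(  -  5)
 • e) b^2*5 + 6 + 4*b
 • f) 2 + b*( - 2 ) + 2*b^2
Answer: e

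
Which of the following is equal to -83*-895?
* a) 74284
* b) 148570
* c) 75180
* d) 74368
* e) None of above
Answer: e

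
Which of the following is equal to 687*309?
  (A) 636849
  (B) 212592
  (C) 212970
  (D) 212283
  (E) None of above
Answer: D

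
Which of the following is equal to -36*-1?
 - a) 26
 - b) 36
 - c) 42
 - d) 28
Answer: b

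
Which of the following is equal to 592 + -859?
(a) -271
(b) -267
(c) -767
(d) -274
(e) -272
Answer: b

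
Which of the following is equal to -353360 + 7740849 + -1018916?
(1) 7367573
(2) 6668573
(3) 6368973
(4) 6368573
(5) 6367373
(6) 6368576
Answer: 4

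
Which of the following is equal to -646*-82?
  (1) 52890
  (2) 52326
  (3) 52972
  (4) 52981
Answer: 3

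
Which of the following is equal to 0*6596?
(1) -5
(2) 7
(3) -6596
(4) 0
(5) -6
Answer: 4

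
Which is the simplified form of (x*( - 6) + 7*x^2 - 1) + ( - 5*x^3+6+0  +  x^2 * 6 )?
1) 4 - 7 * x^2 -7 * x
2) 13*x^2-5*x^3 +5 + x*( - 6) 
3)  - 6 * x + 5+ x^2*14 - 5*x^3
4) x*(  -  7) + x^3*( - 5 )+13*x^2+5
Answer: 2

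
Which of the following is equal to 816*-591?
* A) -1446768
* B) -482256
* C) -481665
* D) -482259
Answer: B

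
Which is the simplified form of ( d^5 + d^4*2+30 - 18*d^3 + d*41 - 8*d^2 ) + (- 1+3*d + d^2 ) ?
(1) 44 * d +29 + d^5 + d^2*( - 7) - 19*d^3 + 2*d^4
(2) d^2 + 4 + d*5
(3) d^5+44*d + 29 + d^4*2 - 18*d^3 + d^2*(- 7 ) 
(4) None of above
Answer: 3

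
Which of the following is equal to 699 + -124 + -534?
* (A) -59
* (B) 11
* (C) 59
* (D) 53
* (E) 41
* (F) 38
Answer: E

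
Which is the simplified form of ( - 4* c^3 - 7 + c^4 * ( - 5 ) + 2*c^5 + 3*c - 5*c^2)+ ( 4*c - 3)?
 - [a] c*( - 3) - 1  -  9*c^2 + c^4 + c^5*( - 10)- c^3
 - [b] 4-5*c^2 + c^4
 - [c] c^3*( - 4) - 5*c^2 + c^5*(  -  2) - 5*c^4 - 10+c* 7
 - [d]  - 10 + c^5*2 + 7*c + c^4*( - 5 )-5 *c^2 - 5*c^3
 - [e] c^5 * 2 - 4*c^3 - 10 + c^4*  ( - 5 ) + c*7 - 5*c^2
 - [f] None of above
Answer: e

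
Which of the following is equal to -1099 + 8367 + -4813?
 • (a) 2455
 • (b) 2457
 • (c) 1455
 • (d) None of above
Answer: a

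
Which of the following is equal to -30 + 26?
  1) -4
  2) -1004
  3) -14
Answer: 1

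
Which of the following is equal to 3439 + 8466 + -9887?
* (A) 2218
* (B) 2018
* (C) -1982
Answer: B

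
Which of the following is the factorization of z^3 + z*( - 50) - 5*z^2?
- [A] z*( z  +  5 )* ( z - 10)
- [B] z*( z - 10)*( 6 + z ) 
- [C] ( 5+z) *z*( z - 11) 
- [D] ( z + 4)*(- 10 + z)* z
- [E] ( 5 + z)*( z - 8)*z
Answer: A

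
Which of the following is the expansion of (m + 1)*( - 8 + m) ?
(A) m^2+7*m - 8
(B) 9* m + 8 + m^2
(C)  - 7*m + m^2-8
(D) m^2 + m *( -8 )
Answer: C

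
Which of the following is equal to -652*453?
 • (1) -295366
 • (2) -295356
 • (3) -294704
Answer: 2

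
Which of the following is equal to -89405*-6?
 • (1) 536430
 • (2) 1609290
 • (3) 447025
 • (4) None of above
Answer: 1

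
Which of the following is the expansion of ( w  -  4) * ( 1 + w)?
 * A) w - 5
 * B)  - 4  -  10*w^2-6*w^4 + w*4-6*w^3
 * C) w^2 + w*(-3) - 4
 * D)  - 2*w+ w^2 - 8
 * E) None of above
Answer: C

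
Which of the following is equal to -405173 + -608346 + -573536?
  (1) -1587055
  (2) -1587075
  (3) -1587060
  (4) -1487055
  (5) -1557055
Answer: 1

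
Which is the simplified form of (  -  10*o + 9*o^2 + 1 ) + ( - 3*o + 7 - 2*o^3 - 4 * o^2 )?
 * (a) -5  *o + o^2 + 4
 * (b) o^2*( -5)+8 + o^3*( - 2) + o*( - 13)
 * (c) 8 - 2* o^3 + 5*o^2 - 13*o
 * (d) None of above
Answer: c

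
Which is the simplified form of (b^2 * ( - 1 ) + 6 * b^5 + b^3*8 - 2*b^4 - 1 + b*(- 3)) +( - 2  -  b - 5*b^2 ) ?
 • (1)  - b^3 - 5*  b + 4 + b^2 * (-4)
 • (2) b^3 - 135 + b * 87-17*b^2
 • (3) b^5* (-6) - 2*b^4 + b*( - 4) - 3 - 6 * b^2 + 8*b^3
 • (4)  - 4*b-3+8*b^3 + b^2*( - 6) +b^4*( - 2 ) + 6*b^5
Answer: 4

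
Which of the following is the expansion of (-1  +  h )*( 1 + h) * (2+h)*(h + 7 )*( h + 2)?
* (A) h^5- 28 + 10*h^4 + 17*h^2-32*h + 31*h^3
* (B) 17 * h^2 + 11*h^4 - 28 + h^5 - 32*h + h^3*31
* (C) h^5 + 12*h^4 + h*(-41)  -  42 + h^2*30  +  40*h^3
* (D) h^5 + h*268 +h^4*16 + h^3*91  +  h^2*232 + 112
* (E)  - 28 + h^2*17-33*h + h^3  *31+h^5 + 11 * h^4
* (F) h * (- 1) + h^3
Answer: B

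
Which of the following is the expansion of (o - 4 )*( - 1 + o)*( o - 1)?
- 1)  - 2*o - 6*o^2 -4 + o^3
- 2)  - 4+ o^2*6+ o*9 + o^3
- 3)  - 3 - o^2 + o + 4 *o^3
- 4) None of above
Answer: 4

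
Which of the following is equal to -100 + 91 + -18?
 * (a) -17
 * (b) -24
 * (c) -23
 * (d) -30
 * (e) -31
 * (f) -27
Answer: f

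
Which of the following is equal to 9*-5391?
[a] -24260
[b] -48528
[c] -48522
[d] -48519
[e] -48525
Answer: d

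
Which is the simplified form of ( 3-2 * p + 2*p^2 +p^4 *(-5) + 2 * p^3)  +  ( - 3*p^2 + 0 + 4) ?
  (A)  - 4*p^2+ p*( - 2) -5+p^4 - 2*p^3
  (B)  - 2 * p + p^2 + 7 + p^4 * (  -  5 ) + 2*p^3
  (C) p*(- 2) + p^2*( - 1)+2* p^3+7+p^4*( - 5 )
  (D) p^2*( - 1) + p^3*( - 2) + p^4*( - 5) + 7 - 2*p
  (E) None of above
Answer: C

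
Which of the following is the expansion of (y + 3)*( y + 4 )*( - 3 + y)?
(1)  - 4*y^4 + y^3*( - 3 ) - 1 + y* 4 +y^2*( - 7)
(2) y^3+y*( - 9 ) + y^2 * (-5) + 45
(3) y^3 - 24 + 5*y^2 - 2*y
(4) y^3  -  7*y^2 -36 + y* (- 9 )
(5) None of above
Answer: 5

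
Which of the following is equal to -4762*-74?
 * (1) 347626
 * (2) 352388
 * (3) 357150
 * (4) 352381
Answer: 2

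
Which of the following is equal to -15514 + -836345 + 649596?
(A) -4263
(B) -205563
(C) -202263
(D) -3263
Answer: C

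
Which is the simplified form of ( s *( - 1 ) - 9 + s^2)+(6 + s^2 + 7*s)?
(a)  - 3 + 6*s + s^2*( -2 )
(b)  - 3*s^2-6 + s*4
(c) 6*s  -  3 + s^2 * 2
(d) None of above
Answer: c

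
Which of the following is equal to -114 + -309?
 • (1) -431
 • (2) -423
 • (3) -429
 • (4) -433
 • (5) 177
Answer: 2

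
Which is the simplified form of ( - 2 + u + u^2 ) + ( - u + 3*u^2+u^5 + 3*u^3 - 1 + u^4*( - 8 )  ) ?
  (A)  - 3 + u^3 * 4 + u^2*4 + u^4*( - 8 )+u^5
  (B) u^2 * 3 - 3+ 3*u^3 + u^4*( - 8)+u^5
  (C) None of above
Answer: C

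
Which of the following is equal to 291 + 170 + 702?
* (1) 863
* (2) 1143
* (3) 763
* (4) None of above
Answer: 4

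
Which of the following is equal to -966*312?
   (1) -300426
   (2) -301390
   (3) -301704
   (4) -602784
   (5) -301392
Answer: 5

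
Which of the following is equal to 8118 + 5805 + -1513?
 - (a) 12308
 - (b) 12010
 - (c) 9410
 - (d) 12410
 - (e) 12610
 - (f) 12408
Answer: d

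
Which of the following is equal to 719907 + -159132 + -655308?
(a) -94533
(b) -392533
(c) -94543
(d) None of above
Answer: a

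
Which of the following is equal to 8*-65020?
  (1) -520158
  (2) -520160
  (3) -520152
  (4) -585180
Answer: 2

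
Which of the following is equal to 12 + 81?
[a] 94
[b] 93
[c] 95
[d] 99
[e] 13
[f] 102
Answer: b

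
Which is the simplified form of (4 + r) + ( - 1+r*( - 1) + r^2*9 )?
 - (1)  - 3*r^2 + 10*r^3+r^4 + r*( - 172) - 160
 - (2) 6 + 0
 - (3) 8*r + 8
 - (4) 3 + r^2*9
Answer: 4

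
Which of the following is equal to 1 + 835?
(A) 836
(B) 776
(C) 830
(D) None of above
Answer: A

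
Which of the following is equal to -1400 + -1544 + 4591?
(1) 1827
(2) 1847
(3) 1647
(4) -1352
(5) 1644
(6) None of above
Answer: 3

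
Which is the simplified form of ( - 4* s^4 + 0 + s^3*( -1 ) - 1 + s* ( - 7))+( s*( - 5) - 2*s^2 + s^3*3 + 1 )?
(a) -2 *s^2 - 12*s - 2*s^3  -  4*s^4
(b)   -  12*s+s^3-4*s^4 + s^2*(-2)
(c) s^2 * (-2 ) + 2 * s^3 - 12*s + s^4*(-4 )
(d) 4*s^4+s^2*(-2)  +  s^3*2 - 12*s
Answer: c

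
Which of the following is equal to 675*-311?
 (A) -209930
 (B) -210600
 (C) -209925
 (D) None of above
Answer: C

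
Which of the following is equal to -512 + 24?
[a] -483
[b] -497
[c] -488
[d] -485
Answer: c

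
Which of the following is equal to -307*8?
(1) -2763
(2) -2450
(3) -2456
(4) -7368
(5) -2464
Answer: 3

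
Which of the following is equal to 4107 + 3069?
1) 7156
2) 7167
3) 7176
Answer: 3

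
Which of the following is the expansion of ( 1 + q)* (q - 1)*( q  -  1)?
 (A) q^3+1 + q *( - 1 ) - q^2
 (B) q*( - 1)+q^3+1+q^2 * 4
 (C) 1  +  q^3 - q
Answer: A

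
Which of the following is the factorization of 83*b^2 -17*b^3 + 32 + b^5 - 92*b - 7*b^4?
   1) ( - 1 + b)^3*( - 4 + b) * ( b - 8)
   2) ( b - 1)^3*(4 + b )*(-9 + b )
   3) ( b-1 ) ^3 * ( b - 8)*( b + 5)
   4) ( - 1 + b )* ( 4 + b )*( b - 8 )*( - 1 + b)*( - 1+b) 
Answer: 4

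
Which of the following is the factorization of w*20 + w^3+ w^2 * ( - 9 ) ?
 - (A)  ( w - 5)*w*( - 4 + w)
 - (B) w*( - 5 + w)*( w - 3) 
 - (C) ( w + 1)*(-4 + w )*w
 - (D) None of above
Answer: A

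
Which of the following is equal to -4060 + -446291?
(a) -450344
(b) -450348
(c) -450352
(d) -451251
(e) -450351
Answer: e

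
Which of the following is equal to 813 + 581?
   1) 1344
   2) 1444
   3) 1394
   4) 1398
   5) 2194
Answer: 3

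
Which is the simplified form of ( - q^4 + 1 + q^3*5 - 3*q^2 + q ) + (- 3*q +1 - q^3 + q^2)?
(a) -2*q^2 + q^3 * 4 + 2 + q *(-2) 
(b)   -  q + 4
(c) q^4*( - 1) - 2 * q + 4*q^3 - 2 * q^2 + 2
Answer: c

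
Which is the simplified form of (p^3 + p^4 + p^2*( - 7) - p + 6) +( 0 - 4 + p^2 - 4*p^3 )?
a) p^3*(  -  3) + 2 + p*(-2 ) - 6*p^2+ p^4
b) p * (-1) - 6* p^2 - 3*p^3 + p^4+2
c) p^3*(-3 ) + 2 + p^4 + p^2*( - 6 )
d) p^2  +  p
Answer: b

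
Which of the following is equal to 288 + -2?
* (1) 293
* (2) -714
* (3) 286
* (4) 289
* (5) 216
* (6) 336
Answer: 3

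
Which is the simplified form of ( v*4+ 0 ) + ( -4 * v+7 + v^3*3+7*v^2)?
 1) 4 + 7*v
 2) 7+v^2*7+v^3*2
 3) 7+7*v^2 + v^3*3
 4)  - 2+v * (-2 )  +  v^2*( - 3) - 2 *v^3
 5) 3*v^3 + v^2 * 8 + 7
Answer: 3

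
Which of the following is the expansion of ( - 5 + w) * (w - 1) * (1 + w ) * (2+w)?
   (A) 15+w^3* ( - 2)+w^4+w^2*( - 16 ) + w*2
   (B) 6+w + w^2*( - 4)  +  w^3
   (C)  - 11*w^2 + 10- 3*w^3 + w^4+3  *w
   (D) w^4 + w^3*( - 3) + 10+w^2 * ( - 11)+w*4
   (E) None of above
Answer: C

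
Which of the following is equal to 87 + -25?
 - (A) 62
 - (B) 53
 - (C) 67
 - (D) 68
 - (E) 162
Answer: A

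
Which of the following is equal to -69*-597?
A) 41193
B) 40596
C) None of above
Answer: A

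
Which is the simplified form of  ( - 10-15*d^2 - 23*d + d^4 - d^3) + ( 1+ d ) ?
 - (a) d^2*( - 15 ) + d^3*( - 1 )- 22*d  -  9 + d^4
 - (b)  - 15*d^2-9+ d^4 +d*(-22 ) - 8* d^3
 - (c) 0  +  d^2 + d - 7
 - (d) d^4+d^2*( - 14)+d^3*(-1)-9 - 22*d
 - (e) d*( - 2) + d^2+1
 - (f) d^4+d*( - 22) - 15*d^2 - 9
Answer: a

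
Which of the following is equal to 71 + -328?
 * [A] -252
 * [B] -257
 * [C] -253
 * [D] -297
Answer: B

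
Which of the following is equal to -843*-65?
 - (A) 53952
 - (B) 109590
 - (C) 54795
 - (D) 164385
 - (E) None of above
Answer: C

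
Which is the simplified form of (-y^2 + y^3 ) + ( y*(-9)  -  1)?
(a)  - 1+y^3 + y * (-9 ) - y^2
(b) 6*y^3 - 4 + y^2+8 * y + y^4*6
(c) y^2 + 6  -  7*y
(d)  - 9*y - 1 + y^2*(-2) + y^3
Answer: a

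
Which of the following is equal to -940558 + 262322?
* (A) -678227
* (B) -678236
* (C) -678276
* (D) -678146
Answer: B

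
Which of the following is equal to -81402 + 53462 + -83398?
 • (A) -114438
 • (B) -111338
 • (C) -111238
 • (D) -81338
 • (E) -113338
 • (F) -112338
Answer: B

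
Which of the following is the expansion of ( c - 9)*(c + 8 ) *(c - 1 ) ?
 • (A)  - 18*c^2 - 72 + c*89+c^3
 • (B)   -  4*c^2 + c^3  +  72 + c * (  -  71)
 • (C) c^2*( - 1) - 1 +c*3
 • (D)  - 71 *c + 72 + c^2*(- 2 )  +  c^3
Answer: D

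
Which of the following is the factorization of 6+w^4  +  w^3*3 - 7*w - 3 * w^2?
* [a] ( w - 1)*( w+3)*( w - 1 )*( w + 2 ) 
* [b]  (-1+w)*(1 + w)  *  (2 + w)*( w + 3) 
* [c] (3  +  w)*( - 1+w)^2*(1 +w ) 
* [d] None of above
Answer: a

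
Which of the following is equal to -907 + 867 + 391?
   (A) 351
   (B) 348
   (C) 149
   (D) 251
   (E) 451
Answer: A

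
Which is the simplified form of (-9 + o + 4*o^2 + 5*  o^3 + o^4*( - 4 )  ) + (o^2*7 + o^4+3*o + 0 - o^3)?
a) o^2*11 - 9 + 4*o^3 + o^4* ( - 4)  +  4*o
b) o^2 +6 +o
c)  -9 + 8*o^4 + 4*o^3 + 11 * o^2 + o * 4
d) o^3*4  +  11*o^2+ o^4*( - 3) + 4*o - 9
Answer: d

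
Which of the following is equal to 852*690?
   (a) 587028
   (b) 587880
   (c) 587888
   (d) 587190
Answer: b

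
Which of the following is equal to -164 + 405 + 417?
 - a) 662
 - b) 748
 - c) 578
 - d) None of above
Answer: d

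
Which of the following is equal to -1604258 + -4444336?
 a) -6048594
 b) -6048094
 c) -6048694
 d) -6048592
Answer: a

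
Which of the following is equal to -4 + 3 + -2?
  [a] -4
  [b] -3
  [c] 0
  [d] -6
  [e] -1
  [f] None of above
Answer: b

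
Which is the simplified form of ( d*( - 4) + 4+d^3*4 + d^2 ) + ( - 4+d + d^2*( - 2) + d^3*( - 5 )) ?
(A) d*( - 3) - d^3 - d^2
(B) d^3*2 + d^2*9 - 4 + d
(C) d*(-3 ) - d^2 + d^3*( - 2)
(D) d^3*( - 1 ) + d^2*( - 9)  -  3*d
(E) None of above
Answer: A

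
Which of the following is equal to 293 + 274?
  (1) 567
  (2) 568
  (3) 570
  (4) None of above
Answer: 1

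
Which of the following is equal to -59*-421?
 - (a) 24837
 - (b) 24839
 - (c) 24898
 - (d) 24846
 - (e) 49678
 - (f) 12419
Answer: b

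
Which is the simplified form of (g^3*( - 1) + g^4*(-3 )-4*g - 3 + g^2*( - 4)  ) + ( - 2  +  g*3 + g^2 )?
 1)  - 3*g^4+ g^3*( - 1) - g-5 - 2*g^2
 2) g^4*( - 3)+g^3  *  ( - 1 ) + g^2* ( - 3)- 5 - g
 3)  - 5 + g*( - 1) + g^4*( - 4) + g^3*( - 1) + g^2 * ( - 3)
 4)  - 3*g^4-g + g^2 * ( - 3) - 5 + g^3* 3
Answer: 2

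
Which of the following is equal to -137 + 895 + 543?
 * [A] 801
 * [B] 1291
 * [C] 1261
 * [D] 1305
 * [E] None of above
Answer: E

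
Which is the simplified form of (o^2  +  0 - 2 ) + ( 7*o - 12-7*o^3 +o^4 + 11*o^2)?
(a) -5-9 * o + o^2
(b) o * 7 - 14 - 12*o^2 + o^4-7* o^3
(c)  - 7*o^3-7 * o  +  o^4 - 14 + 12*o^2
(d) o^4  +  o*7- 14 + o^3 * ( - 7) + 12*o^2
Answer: d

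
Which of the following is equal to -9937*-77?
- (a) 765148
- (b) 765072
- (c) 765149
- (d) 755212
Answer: c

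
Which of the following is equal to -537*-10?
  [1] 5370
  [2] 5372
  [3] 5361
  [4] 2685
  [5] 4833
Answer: 1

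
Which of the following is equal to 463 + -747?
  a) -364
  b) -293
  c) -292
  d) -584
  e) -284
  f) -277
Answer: e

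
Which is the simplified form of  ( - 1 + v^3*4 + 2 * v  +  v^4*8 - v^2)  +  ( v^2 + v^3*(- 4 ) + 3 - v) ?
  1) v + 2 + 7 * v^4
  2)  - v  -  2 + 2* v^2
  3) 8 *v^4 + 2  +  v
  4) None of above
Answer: 3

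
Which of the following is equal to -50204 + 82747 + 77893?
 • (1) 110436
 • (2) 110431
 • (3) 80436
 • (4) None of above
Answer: 1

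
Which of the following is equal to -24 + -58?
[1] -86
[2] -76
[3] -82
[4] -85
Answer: 3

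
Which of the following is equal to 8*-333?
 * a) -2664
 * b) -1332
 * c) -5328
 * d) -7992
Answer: a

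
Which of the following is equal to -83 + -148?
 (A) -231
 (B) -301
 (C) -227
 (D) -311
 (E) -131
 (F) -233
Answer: A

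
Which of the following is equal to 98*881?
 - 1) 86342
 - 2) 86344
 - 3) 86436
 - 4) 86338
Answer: 4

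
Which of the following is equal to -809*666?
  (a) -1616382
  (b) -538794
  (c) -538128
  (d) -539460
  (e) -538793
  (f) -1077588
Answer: b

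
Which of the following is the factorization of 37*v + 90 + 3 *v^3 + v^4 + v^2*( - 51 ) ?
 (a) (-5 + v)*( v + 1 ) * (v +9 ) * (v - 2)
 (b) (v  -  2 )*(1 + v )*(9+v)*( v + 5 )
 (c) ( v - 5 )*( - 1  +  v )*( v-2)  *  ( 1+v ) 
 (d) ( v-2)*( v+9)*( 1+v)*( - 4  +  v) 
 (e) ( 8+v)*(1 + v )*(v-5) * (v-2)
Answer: a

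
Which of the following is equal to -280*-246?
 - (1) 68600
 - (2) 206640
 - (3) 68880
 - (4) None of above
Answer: 3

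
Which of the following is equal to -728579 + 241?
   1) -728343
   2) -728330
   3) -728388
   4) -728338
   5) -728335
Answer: 4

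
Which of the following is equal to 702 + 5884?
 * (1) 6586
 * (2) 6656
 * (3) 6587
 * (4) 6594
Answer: 1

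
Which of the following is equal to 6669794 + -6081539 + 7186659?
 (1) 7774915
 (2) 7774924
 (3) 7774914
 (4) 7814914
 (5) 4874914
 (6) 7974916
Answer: 3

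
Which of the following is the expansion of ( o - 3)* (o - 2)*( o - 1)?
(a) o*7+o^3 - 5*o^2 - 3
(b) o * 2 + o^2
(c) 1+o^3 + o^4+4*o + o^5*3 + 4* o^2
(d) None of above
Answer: d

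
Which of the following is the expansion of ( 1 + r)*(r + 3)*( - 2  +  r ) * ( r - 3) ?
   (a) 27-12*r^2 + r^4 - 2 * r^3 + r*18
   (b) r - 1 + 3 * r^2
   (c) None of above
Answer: c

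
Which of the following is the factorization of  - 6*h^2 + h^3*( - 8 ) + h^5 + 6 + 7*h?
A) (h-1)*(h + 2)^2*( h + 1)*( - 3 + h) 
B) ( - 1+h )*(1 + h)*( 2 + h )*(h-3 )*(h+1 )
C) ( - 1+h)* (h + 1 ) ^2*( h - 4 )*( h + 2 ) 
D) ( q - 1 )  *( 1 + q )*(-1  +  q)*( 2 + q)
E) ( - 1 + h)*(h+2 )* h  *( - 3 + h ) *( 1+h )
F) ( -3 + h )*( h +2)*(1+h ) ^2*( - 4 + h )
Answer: B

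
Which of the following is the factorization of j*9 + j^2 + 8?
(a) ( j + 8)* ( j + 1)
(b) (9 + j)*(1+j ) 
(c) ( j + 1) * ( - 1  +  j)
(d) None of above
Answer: a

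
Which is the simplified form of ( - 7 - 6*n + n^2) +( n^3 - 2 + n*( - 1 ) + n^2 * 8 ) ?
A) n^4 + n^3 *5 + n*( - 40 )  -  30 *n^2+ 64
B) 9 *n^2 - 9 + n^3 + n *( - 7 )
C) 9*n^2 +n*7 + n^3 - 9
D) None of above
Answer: B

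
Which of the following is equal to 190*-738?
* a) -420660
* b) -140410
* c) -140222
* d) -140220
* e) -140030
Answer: d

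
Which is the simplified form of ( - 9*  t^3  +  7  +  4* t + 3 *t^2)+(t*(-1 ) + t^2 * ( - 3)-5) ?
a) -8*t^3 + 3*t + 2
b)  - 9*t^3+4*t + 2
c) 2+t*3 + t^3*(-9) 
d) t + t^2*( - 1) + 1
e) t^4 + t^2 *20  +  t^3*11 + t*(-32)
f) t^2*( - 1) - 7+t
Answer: c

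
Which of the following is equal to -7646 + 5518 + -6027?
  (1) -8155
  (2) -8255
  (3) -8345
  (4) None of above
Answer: 1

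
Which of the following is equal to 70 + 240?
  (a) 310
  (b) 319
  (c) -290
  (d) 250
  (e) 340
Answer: a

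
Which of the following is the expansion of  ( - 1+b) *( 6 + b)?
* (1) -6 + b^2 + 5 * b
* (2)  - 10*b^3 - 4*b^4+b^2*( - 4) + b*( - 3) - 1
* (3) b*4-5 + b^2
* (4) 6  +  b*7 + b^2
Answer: 1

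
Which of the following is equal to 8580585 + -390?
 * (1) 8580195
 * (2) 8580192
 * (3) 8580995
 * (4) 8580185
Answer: 1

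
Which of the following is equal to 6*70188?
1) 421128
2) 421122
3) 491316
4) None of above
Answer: 1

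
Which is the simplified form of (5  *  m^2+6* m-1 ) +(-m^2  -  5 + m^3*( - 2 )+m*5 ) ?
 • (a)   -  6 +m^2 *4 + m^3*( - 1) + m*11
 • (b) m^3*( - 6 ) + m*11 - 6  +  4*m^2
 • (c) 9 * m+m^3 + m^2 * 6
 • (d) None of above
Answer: d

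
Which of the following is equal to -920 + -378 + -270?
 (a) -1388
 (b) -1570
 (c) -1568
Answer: c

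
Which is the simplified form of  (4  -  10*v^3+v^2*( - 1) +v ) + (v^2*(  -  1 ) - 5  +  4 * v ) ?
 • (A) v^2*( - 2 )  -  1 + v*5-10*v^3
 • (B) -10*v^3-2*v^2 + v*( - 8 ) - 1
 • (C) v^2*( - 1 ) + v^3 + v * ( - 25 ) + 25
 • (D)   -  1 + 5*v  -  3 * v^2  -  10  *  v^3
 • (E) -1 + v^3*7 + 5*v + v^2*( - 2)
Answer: A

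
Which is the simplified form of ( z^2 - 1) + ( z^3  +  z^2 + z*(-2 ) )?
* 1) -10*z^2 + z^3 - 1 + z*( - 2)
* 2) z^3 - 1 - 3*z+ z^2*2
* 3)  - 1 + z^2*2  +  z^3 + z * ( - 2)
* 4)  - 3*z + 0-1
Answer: 3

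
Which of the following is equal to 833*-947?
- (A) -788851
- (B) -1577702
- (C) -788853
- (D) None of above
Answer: A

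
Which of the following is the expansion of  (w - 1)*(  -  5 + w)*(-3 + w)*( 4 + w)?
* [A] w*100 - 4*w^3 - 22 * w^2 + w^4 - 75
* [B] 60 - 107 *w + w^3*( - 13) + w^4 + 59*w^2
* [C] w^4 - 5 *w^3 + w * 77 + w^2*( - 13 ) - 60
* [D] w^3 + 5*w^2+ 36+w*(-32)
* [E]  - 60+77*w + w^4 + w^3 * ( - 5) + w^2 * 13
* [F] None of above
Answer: C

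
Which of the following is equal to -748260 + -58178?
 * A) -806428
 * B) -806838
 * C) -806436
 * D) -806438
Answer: D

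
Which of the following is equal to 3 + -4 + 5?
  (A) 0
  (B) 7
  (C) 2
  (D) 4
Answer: D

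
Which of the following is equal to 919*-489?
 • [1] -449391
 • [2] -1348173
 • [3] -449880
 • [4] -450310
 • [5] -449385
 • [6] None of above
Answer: 1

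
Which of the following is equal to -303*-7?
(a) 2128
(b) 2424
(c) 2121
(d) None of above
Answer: c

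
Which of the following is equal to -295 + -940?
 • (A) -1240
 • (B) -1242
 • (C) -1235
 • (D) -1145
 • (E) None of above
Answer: C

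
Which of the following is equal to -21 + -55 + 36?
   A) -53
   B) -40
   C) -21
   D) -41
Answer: B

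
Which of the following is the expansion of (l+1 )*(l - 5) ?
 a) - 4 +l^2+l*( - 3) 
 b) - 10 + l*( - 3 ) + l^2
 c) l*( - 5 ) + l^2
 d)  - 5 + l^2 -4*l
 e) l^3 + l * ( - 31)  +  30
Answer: d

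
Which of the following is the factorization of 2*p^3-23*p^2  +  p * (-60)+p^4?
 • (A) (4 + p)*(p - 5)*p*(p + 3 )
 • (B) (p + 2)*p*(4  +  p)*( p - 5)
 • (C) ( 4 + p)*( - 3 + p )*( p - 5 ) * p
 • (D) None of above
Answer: A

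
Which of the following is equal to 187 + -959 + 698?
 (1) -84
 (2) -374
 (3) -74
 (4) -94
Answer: 3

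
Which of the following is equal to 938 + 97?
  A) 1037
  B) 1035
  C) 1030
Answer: B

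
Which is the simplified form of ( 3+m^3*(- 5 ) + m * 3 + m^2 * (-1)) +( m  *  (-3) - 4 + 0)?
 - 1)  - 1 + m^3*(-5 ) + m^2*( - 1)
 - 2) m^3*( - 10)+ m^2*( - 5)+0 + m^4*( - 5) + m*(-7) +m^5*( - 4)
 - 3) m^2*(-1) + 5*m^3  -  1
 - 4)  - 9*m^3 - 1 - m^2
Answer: 1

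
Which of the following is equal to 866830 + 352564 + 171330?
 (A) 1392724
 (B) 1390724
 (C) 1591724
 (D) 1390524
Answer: B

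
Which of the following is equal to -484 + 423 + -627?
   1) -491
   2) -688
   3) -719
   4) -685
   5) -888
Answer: 2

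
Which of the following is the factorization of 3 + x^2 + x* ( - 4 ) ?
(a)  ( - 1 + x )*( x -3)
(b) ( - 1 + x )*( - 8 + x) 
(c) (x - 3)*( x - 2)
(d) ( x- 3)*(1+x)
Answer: a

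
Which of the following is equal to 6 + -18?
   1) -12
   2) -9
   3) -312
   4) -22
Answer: 1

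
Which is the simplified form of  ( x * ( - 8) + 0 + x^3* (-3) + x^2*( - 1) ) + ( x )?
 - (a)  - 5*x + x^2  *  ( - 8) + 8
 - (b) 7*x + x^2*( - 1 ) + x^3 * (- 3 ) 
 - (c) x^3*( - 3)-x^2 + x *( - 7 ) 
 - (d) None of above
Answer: c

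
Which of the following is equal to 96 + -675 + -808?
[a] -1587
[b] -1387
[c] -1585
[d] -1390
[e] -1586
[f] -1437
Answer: b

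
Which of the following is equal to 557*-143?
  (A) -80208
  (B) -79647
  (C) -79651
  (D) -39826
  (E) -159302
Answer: C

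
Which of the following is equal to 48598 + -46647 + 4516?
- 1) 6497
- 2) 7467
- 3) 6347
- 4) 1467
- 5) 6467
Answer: 5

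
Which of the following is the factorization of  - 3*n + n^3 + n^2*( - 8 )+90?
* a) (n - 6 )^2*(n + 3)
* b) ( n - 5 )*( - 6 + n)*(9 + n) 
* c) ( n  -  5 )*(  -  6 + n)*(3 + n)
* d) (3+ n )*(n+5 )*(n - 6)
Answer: c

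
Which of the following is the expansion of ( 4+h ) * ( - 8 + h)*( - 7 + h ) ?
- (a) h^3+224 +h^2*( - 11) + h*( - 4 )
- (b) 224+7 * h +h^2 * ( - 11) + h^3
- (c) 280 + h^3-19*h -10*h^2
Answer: a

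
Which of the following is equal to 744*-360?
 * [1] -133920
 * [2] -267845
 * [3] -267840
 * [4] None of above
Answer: 3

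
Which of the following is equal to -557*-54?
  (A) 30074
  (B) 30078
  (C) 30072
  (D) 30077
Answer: B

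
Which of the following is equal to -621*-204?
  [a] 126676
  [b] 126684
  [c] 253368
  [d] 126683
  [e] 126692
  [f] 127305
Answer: b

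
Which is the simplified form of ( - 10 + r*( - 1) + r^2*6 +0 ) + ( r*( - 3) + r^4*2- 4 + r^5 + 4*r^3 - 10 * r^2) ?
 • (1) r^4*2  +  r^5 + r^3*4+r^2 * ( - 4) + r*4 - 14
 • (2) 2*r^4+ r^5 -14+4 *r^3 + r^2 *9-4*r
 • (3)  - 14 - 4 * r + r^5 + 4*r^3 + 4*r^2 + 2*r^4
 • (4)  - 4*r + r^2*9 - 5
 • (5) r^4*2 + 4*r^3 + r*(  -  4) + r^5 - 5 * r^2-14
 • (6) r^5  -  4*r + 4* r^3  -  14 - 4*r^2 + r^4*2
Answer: 6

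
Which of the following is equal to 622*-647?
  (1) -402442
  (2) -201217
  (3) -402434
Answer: 3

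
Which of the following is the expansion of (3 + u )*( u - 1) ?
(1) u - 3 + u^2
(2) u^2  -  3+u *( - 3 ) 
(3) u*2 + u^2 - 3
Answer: 3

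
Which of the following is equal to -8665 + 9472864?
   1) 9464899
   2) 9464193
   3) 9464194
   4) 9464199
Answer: 4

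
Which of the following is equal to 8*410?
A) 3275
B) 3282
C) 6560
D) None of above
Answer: D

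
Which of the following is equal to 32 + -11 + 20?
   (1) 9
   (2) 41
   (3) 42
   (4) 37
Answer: 2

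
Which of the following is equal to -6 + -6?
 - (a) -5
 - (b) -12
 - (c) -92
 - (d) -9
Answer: b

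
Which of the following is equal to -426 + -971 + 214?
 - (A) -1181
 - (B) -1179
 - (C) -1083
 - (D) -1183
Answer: D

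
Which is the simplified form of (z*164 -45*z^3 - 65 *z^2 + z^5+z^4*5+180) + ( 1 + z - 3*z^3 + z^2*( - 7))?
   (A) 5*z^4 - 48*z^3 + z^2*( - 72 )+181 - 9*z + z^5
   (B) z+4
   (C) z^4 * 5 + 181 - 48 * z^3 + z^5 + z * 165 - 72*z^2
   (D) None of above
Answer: C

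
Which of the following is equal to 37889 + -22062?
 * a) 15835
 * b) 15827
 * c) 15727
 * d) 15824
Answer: b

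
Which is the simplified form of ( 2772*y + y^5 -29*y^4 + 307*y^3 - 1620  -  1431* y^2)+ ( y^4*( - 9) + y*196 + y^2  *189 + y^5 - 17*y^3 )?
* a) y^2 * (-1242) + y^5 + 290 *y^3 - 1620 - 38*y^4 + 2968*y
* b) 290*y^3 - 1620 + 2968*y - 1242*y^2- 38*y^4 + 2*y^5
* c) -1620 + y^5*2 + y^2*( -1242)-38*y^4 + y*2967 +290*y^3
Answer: b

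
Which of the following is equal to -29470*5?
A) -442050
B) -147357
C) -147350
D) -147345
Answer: C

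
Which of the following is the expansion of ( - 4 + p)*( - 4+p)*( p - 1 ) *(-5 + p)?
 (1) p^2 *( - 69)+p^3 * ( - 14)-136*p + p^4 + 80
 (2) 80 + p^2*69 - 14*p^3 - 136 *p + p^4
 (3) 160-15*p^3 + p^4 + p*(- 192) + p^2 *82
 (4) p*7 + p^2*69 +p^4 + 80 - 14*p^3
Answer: 2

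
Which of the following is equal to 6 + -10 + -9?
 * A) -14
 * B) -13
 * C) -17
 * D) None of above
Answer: B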